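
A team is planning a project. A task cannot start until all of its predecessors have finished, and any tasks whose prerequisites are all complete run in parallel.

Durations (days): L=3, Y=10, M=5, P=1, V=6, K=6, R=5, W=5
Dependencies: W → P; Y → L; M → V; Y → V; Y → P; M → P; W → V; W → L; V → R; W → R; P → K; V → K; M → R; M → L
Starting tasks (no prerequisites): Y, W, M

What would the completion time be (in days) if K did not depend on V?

Original critical path: Y→V→K = 10+6+6 = 22 ⇒ 22 days.
Without V→K, K's earliest start moves from 16 to 11.
After: Y→V→R = 10+6+5 = 21 → 21 days.

21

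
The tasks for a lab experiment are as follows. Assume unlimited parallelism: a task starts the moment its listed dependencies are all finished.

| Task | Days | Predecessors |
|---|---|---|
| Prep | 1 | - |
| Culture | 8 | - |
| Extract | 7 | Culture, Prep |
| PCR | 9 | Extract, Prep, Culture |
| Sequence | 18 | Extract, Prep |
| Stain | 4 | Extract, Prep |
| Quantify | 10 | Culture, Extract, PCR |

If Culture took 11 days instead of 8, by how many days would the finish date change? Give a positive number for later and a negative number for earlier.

3

The binding path is Culture→Extract→PCR→Quantify = 8+7+9+10 = 34; finish at 34 days.
Culture is on the critical path; changing it to 11 makes that path 37 days.
No other chain overtakes it, so the finish is 37 days.
Change in finish: 37 − 34 = +3 days.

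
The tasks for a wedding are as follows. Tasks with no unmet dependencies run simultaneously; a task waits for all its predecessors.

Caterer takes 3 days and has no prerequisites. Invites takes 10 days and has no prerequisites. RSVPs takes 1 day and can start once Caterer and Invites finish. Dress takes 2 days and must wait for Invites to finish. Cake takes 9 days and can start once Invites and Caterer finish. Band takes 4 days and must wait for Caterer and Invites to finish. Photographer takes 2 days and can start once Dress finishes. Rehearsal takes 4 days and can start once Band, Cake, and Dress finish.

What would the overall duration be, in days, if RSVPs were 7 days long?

Critical path before the change: Invites→Cake→Rehearsal = 10+9+4 = 23 giving 23 days.
The longest path through RSVPs is only 11 days, so RSVPs has float 12.
The critical path is still Invites→Cake→Rehearsal; finish is now 23 days.

23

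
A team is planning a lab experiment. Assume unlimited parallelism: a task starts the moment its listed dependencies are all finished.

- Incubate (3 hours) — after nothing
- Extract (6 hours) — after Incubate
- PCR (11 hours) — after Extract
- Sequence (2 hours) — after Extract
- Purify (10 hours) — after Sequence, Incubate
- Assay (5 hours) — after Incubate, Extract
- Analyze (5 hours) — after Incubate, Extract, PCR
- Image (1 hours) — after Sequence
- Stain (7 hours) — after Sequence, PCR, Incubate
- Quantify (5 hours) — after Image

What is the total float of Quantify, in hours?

10

The longest chain is Incubate→Extract→PCR→Stain = 3+6+11+7 = 27; overall finish 27 hours.
Longest path through Quantify: 17 hours (earliest finish 17, latest finish 27).
Slack of Quantify = 22 − 12 = 10 hours.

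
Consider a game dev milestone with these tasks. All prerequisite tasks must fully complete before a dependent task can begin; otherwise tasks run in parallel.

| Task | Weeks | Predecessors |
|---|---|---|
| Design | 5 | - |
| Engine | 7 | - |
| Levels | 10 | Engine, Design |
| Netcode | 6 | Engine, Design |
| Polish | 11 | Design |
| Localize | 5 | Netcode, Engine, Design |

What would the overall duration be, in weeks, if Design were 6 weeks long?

Baseline: Engine→Netcode→Localize = 7+6+5 = 18 → 18 weeks.
Design is off the critical path — its longest chain is 16 weeks, giving 2 of slack.
No other chain overtakes it, so the finish is 18 weeks.

18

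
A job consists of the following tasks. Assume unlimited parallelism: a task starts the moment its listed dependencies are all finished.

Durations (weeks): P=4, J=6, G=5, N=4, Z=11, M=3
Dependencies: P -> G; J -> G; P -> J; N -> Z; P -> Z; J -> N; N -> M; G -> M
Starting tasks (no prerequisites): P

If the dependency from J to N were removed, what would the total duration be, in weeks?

Original critical path: P→J→N→Z = 4+6+4+11 = 25 ⇒ 25 weeks.
Without J→N, N's earliest start moves from 10 to 0.
After: P→J→G→M = 4+6+5+3 = 18 → 18 weeks.

18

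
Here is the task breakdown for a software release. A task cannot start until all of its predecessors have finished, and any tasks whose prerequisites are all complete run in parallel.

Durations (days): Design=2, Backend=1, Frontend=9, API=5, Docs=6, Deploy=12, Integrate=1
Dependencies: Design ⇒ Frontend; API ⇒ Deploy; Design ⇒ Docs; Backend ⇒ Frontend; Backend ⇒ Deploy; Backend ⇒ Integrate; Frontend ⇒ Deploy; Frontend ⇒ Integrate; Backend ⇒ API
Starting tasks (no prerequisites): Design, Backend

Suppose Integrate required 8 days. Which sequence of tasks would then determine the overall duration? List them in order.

The binding path is Design→Frontend→Deploy = 2+9+12 = 23; finish at 23 days.
The longest path through Integrate is only 12 days, so Integrate has float 11.
No other chain overtakes it, so the finish is 23 days.

Design, Frontend, Deploy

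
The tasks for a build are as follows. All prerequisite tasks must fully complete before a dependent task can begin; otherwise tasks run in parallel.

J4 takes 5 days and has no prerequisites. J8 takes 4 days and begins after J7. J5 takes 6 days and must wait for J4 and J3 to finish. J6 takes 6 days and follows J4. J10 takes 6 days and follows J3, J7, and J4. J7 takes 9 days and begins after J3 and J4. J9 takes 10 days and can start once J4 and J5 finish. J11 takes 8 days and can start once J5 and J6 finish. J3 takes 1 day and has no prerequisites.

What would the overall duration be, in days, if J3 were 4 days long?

21

Baseline: J4→J5→J9 = 5+6+10 = 21 → 21 days.
J3 is off the critical path — its longest chain is 17 days, giving 4 of slack.
No other chain overtakes it, so the finish is 21 days.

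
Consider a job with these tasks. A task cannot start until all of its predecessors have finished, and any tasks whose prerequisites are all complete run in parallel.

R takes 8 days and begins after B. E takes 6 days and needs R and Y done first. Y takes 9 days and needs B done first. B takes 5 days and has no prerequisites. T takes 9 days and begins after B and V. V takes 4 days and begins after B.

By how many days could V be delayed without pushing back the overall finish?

The longest chain is B→Y→E = 5+9+6 = 20; overall finish 20 days.
Longest path through V: 18 days (earliest finish 9, latest finish 11).
Float = 20 − 18 = 2.

2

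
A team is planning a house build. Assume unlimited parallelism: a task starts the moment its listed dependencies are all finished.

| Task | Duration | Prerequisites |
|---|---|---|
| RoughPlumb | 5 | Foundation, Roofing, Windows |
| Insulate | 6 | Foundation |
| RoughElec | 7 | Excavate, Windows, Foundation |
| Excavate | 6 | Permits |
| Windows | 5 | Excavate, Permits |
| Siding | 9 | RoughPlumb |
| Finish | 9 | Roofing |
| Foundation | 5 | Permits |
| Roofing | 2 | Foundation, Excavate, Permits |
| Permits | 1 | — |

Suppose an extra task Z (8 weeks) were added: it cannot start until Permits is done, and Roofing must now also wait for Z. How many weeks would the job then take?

26

Originally the job takes 26 weeks.
With Z inserted, Roofing now waits for max(Foundation, Excavate, Permits, Z).
New critical path: Permits→Excavate→Windows→RoughPlumb→Siding = 1+6+5+5+9 = 26 ⇒ 26 weeks.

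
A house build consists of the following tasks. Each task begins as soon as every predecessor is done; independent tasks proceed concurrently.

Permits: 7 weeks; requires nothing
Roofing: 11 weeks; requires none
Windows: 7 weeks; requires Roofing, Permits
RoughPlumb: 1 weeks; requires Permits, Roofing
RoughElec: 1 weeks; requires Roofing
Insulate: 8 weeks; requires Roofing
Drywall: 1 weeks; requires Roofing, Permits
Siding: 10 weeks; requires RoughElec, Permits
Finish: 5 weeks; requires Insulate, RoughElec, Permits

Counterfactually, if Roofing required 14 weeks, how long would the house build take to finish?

Baseline: Roofing→Insulate→Finish = 11+8+5 = 24 → 24 weeks.
Roofing is on the critical path; changing it to 14 makes that path 27 weeks.
The critical path is still Roofing→Insulate→Finish; finish is now 27 weeks.

27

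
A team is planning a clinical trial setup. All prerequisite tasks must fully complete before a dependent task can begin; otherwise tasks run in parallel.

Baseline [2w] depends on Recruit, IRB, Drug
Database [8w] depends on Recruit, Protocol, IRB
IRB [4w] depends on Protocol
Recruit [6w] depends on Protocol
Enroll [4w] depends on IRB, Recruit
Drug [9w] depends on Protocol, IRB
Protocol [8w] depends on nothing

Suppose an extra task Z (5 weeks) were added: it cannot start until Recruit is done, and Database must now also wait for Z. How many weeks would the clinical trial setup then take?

Originally the clinical trial setup takes 23 weeks.
With Z inserted, Database now waits for max(Recruit, Protocol, IRB, Z).
New critical path: Protocol→Recruit→Z→Database = 8+6+5+8 = 27 ⇒ 27 weeks.

27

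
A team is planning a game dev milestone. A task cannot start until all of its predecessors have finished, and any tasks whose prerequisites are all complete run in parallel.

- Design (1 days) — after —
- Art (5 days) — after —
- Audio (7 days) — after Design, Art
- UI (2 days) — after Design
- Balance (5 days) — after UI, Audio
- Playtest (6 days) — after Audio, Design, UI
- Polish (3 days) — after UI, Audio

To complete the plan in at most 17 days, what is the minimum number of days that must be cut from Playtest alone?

Current finish: 18 days; target: 17.
Playtest is on every critical path, so each day cut from Playtest cuts the finish by one (this holds down to a finish of 17).
Need 18 − 17 = 1 day off Playtest → Playtest becomes 5 days, finish becomes 17.

1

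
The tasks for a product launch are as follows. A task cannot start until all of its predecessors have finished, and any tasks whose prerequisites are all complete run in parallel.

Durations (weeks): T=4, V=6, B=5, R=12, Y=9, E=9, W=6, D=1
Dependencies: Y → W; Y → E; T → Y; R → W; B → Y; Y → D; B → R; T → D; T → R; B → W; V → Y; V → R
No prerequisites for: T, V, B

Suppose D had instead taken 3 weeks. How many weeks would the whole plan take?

The binding path is V→R→W = 6+12+6 = 24; finish at 24 weeks.
D has 8 weeks of float (longest path through it is 16).
The critical path is still V→R→W; finish is now 24 weeks.

24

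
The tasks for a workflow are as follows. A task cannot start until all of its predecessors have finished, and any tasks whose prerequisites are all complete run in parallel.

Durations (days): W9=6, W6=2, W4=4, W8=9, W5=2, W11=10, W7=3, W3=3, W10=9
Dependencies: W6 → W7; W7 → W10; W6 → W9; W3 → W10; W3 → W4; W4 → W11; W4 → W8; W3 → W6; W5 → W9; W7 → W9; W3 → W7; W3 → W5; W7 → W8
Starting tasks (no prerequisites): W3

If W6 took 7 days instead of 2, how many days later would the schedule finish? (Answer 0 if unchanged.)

As given, the longest chain is W3→W6→W7→W8 = 3+2+3+9 = 17, so the finish is 17 days.
Since W6 is critical, the +5 change carries straight to that chain (now 22 days).
No other chain overtakes it, so the finish is 22 days.
Change in finish: 22 − 17 = +5 days.

5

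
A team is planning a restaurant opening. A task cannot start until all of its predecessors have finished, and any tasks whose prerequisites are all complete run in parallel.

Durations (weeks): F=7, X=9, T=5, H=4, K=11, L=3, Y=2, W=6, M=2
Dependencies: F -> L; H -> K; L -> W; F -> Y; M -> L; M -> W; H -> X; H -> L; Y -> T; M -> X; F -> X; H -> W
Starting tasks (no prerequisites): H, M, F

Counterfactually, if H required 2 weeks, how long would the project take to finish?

Critical path before the change: F→X = 7+9 = 16 giving 16 weeks.
H has 1 week of float (longest path through it is 15).
That remains the longest chain; total 16 weeks.

16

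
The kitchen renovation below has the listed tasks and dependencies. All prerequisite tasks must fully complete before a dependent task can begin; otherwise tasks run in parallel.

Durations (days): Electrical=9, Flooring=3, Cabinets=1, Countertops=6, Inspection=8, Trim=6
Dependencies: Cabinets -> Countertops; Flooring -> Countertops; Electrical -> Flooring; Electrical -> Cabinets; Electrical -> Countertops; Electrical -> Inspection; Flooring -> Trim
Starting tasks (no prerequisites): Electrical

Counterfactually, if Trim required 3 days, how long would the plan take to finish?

18

As given, the longest chain is Electrical→Flooring→Trim = 9+3+6 = 18, so the finish is 18 days.
Trim lies on that path, so at 3 days the path becomes 15 days.
New critical path: Electrical→Flooring→Countertops = 9+3+6 = 18 ⇒ 18 days.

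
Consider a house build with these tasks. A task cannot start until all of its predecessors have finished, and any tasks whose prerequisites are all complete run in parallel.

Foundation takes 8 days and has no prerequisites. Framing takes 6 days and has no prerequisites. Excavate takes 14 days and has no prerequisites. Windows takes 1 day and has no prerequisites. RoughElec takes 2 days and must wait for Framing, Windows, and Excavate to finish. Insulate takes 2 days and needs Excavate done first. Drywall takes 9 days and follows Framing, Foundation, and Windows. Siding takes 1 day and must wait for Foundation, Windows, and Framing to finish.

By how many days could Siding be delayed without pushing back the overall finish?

8

Critical path: Foundation→Drywall = 8+9 = 17, so the finish is 17 days.
Longest path through Siding: 9 days (earliest finish 9, latest finish 17).
Float = 17 − 9 = 8.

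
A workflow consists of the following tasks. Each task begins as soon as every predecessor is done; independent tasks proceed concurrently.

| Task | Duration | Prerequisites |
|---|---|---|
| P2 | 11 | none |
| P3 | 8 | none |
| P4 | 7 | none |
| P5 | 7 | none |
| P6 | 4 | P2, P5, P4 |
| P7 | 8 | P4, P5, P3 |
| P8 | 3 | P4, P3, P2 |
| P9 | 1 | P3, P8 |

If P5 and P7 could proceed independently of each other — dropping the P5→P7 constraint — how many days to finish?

16

Before: longest chain P3→P7 = 8+8 = 16, finish 16.
Dropping P5→P7 doesn't change P7's earliest start (8); another predecessor still binds.
New critical path: P3→P7 = 8+8 = 16 ⇒ 16 days.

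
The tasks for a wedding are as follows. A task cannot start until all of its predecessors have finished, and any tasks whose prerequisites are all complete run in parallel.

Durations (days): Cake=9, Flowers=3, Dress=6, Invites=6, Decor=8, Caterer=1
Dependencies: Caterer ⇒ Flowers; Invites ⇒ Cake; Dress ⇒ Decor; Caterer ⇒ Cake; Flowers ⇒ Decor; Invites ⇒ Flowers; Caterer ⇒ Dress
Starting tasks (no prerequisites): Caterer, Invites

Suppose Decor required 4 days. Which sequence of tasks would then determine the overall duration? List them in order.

Invites, Cake

The binding path is Invites→Flowers→Decor = 6+3+8 = 17; finish at 17 days.
Decor lies on that path, so at 4 days the path becomes 13 days.
Now Invites→Cake = 6+9 = 15 is longest, so the finish becomes 15 days.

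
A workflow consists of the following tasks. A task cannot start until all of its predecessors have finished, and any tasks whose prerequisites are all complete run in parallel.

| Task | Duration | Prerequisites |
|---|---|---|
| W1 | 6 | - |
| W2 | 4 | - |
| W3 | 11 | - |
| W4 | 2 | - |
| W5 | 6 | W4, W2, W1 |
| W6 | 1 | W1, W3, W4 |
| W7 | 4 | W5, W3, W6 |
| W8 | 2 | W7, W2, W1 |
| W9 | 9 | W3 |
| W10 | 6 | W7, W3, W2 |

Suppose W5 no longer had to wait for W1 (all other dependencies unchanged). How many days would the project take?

With the dependency in place, W1→W5→W7→W10 = 6+6+4+6 = 22 sets the finish at 22 days.
Without W1→W5, W5's earliest start moves from 6 to 4.
The longest chain is now W3→W6→W7→W10 = 11+1+4+6 = 22, so the project takes 22 days.

22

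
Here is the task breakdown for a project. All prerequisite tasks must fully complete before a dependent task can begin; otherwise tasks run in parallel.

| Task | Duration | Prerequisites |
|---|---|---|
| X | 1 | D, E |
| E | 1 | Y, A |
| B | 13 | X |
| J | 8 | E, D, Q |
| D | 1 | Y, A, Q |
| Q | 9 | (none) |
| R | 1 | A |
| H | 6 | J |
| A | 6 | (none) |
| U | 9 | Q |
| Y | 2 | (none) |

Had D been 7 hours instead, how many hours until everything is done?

Baseline: Q→D→J→H = 9+1+8+6 = 24 → 24 hours.
D lies on that path, so at 7 hours the path becomes 30 hours.
That remains the longest chain; total 30 hours.

30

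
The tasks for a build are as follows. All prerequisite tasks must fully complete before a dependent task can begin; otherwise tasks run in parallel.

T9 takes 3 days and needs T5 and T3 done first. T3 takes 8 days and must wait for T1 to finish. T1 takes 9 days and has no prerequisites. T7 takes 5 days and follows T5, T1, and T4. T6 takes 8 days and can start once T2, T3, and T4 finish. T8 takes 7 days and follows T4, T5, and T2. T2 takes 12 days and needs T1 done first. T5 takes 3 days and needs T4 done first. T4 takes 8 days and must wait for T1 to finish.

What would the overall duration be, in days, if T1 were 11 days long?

31

Critical path before the change: T1→T2→T6 = 9+12+8 = 29 giving 29 days.
Since T1 is critical, the +2 change carries straight to that chain (now 31 days).
The critical path is still T1→T2→T6; finish is now 31 days.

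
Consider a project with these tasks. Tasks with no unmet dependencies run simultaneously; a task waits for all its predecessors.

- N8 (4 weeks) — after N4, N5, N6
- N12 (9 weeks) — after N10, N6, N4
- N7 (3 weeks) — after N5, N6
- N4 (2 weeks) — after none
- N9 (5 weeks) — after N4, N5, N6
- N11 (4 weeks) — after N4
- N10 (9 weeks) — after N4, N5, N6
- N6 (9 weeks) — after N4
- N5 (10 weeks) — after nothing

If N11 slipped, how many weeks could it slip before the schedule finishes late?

N4→N6→N10→N12 = 2+9+9+9 = 29 sets the makespan at 29 weeks.
Longest path through N11: 6 weeks (earliest finish 6, latest finish 29).
Float = 29 − 6 = 23.

23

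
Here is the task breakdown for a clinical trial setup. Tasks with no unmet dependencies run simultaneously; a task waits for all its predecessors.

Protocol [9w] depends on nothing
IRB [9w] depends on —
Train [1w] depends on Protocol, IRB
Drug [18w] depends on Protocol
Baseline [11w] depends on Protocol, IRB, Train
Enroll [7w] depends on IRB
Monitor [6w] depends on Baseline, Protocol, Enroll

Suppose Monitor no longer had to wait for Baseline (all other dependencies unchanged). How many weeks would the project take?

27

Before: longest chain Protocol→Train→Baseline→Monitor = 9+1+11+6 = 27, finish 27.
Without Baseline→Monitor, Monitor's earliest start moves from 21 to 16.
New critical path: Protocol→Drug = 9+18 = 27 ⇒ 27 weeks.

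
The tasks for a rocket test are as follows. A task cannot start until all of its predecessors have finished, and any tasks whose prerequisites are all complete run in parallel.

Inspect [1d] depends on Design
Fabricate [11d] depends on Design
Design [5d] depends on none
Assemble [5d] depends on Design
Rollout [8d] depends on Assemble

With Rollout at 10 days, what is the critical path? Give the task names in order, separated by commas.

Design, Assemble, Rollout

Baseline: Design→Assemble→Rollout = 5+5+8 = 18 → 18 days.
Rollout is on the critical path; changing it to 10 makes that path 20 days.
That remains the longest chain; total 20 days.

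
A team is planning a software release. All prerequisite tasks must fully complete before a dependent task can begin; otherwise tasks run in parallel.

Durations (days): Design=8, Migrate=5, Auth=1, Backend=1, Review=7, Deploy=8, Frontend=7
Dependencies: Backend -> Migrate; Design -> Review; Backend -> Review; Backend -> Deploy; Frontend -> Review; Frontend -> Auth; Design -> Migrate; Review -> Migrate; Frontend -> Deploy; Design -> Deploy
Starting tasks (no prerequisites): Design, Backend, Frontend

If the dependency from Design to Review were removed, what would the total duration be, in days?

19

Original critical path: Design→Review→Migrate = 8+7+5 = 20 ⇒ 20 days.
Without Design→Review, Review's earliest start moves from 8 to 7.
The longest chain is now Frontend→Review→Migrate = 7+7+5 = 19, so the project takes 19 days.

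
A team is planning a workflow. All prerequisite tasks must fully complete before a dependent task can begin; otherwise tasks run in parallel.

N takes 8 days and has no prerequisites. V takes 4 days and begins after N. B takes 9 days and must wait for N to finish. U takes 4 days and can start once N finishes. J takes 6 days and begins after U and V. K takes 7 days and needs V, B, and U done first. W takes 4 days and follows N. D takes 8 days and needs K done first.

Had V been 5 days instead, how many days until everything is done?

Critical path before the change: N→B→K→D = 8+9+7+8 = 32 giving 32 days.
V is off the critical path — its longest chain is 27 days, giving 5 of slack.
The critical path is still N→B→K→D; finish is now 32 days.

32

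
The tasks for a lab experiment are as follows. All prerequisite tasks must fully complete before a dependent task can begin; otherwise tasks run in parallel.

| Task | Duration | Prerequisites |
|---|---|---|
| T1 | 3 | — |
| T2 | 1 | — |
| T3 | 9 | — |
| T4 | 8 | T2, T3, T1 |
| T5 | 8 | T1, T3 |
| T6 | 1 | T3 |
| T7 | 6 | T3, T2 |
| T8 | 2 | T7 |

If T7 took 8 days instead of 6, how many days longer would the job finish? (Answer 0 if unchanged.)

Critical path before the change: T3→T7→T8 = 9+6+2 = 17 giving 17 days.
Since T7 is critical, the +2 change carries straight to that chain (now 19 days).
The critical path is still T3→T7→T8; finish is now 19 days.
Change in finish: 19 − 17 = +2 days.

2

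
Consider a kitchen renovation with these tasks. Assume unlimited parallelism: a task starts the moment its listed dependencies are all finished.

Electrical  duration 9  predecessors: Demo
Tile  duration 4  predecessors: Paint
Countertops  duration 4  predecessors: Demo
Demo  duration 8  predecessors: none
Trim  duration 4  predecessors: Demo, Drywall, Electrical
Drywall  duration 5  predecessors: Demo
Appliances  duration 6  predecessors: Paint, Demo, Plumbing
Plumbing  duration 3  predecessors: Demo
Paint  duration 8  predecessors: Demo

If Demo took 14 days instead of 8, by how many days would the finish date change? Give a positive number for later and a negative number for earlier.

The binding path is Demo→Paint→Appliances = 8+8+6 = 22; finish at 22 days.
Demo lies on that path, so at 14 days the path becomes 28 days.
That remains the longest chain; total 28 days.
Change in finish: 28 − 22 = +6 days.

6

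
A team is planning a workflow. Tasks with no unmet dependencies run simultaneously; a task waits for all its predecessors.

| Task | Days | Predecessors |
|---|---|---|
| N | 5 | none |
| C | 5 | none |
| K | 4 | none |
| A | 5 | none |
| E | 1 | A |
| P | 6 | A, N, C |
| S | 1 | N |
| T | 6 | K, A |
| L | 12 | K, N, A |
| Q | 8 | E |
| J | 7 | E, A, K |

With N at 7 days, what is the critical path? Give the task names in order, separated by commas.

The binding path is N→L = 5+12 = 17; finish at 17 days.
N lies on that path, so at 7 days the path becomes 19 days.
No other chain overtakes it, so the finish is 19 days.

N, L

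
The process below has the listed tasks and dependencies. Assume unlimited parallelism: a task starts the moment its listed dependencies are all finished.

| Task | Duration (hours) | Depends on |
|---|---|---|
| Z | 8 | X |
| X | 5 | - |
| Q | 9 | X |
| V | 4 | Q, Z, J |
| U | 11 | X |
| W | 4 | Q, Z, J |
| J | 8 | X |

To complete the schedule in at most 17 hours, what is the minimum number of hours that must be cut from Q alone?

1

Current finish: 18 hours; target: 17.
Q is on every critical path, so each hour cut from Q cuts the finish by one (this holds down to a finish of 17).
Need 18 − 17 = 1 hour off Q → Q becomes 8 hours, finish becomes 17.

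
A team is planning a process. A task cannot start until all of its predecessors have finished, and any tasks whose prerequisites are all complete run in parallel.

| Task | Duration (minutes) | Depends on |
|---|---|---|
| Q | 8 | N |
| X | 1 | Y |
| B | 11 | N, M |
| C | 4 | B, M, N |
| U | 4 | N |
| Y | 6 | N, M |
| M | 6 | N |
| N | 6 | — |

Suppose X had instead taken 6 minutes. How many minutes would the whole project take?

Baseline: N→M→B→C = 6+6+11+4 = 27 → 27 minutes.
X has 8 minutes of float (longest path through it is 19).
No other chain overtakes it, so the finish is 27 minutes.

27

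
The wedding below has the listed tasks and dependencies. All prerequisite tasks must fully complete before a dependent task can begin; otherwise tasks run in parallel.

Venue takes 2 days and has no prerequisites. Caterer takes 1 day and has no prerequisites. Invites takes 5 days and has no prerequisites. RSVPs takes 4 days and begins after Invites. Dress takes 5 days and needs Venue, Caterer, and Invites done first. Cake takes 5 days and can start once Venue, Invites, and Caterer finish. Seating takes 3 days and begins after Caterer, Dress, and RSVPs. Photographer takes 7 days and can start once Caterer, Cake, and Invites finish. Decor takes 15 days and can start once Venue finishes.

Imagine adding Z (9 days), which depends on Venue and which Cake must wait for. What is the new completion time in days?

Originally the schedule takes 17 days.
With Z inserted, Cake now waits for max(Venue, Invites, Caterer, Z).
New critical path: Venue→Z→Cake→Photographer = 2+9+5+7 = 23 ⇒ 23 days.

23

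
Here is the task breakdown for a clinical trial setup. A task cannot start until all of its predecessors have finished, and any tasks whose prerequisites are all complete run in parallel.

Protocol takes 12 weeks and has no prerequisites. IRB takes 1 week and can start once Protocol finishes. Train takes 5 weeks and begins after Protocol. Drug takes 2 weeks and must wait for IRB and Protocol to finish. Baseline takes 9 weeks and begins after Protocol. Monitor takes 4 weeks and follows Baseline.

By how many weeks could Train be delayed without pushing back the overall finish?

The longest chain is Protocol→Baseline→Monitor = 12+9+4 = 25; overall finish 25 weeks.
Longest path through Train: 17 weeks (earliest finish 17, latest finish 25).
Float = 25 − 17 = 8.

8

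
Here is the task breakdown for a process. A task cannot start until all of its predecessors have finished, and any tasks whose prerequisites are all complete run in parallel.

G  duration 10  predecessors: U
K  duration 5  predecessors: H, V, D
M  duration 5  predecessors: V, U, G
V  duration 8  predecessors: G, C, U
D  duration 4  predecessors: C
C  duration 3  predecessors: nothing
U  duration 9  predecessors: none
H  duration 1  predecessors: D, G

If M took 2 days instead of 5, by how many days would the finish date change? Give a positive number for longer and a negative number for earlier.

The binding path is U→G→V→M = 9+10+8+5 = 32; finish at 32 days.
M is on the critical path; changing it to 2 makes that path 29 days.
The binding chain switches to U→G→V→K = 9+10+8+5 = 32; finish 32 days.
Change in finish: 32 − 32 = +0 days.

0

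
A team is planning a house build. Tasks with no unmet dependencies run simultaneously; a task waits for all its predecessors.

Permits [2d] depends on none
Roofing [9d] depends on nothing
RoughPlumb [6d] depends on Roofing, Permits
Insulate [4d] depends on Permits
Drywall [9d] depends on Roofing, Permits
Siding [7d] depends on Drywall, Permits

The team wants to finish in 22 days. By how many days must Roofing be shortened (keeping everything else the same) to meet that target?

Current finish: 25 days; target: 22.
Roofing is on every critical path, so each day cut from Roofing cuts the finish by one (this holds down to a finish of 18).
Need 25 − 22 = 3 days off Roofing → Roofing becomes 6 days, finish becomes 22.

3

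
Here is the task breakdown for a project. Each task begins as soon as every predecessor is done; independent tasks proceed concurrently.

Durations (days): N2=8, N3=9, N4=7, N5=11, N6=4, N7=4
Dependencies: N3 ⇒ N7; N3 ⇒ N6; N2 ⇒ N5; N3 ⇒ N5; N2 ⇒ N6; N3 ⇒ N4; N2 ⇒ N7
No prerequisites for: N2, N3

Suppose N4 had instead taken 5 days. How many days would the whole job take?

Critical path before the change: N3→N5 = 9+11 = 20 giving 20 days.
The longest path through N4 is only 16 days, so N4 has float 4.
No other chain overtakes it, so the finish is 20 days.

20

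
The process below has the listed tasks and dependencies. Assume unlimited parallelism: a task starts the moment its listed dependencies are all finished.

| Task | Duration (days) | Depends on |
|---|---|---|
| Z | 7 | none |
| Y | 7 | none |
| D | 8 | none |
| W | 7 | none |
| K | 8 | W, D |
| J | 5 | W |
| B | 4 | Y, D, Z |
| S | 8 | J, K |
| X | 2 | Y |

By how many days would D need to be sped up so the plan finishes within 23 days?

Current finish: 24 days; target: 23.
D is on every critical path, so each day cut from D cuts the finish by one (this holds down to a finish of 23).
Need 24 − 23 = 1 day off D → D becomes 7 days, finish becomes 23.

1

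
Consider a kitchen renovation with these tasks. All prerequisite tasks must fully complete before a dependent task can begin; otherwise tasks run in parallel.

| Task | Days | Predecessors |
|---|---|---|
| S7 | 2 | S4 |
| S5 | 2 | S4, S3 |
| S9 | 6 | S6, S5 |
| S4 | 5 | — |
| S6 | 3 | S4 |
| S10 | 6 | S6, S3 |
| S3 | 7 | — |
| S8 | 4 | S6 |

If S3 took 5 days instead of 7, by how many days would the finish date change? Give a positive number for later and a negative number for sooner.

-1

As given, the longest chain is S3→S5→S9 = 7+2+6 = 15, so the finish is 15 days.
Since S3 is critical, the -2 change carries straight to that chain (now 13 days).
New critical path: S4→S6→S9 = 5+3+6 = 14 ⇒ 14 days.
Change in finish: 14 − 15 = -1 days.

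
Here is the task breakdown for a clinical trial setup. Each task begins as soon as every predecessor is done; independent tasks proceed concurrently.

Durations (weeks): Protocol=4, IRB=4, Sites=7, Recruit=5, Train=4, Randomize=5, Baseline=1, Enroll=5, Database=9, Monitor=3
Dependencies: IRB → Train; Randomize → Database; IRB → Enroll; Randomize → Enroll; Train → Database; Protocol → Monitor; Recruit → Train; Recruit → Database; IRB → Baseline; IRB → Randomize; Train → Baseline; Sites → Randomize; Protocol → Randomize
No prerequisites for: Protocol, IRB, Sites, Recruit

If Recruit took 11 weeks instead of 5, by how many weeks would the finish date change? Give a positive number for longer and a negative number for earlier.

3

Actual critical path: Sites→Randomize→Database = 7+5+9 = 21 ⇒ 21 weeks.
Recruit has 3 weeks of float (longest path through it is 18).
New critical path: Recruit→Train→Database = 11+4+9 = 24 ⇒ 24 weeks.
Change in finish: 24 − 21 = +3 weeks.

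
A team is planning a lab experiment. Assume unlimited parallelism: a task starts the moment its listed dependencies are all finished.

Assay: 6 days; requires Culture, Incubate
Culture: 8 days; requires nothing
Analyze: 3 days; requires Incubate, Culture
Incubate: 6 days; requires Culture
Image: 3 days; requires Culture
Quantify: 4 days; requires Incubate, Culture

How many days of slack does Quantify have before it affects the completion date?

Critical path: Culture→Incubate→Assay = 8+6+6 = 20, so the finish is 20 days.
Longest path through Quantify: 18 days (earliest finish 18, latest finish 20).
So Quantify can slip 20 − 18 = 2 days.

2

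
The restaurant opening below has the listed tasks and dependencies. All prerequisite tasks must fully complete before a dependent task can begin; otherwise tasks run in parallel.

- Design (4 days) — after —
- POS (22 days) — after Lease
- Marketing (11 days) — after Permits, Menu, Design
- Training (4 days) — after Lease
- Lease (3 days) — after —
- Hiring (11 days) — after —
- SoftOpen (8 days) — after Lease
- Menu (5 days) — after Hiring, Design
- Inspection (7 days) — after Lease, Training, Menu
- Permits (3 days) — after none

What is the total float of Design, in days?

Critical path: Hiring→Menu→Marketing = 11+5+11 = 27, so the finish is 27 days.
Design finishes as early as 4 and must finish by 11.
So Design can slip 11 − 4 = 7 days.

7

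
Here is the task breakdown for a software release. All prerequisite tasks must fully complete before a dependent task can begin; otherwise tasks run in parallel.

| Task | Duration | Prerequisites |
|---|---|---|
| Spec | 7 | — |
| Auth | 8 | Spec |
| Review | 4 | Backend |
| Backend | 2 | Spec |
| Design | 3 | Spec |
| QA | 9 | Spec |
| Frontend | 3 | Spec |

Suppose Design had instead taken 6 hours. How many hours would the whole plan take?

16

Baseline: Spec→QA = 7+9 = 16 → 16 hours.
The longest path through Design is only 10 hours, so Design has float 6.
The critical path is still Spec→QA; finish is now 16 hours.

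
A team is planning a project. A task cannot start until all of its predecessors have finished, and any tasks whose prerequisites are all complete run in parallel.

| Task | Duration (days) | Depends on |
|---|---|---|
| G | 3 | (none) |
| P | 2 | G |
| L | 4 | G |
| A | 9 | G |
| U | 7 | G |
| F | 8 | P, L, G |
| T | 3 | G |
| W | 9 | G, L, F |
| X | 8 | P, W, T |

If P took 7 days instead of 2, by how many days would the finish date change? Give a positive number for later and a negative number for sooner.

3

As given, the longest chain is G→L→F→W→X = 3+4+8+9+8 = 32, so the finish is 32 days.
The longest path through P is only 30 days, so P has float 2.
New critical path: G→P→F→W→X = 3+7+8+9+8 = 35 ⇒ 35 days.
Change in finish: 35 − 32 = +3 days.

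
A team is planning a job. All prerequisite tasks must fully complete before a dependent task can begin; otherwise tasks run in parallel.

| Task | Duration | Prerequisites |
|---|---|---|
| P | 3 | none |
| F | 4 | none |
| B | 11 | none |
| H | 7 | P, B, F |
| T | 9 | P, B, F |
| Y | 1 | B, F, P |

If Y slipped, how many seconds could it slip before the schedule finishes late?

The longest chain is B→T = 11+9 = 20; overall finish 20 seconds.
Y finishes as early as 12 and must finish by 20.
So Y can slip 20 − 12 = 8 seconds.

8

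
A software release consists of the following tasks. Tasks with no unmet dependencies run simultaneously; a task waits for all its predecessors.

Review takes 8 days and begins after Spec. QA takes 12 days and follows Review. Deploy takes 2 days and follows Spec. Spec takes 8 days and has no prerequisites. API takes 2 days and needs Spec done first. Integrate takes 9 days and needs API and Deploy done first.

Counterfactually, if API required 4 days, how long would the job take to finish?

Critical path before the change: Spec→Review→QA = 8+8+12 = 28 giving 28 days.
API is off the critical path — its longest chain is 19 days, giving 9 of slack.
No other chain overtakes it, so the finish is 28 days.

28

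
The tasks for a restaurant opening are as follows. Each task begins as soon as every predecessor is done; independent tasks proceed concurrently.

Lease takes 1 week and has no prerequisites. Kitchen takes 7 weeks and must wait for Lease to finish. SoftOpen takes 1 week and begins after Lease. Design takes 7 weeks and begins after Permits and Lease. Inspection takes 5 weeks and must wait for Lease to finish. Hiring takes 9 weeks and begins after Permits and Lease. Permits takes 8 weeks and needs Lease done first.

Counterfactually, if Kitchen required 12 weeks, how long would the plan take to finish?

18

Actual critical path: Lease→Permits→Hiring = 1+8+9 = 18 ⇒ 18 weeks.
The longest path through Kitchen is only 8 weeks, so Kitchen has float 10.
The critical path is still Lease→Permits→Hiring; finish is now 18 weeks.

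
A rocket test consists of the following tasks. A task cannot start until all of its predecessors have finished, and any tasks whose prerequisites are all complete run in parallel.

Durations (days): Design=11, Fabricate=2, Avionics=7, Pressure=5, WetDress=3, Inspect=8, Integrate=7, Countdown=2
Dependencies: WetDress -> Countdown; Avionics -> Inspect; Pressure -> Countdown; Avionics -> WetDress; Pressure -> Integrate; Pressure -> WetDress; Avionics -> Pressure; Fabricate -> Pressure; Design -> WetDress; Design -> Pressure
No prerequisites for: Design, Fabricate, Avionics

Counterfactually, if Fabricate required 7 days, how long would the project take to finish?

23

Critical path before the change: Design→Pressure→Integrate = 11+5+7 = 23 giving 23 days.
Fabricate has 9 days of float (longest path through it is 14).
The critical path is still Design→Pressure→Integrate; finish is now 23 days.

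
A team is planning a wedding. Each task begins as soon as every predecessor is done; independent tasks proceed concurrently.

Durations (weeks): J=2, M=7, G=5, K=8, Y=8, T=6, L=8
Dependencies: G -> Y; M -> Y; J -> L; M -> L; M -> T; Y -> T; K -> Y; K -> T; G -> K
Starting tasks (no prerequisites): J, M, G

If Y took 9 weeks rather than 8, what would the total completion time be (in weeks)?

28

As given, the longest chain is G→K→Y→T = 5+8+8+6 = 27, so the finish is 27 weeks.
Y lies on that path, so at 9 weeks the path becomes 28 weeks.
That remains the longest chain; total 28 weeks.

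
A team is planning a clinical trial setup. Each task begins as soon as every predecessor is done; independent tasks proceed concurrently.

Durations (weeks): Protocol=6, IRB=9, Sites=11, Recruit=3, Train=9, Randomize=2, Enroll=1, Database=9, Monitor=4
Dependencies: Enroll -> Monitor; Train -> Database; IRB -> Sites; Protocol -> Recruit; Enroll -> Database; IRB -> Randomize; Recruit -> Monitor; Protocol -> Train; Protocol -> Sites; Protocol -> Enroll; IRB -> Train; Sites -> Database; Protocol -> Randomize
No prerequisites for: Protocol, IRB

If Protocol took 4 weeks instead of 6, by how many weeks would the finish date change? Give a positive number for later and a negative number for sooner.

Actual critical path: IRB→Sites→Database = 9+11+9 = 29 ⇒ 29 weeks.
The longest path through Protocol is only 26 weeks, so Protocol has float 3.
The critical path is still IRB→Sites→Database; finish is now 29 weeks.
Change in finish: 29 − 29 = +0 weeks.

0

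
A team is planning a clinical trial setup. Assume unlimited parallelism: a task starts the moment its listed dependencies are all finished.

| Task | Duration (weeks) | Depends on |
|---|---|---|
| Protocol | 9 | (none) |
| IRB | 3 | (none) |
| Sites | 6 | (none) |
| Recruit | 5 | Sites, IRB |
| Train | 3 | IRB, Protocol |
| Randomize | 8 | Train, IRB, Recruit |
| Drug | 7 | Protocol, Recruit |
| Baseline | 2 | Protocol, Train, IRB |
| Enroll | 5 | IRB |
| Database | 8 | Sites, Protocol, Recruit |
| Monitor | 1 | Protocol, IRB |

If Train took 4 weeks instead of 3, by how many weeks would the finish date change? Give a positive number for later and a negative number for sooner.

The binding path is Protocol→Train→Randomize = 9+3+8 = 20; finish at 20 weeks.
Since Train is critical, the +1 change carries straight to that chain (now 21 weeks).
The critical path is still Protocol→Train→Randomize; finish is now 21 weeks.
Change in finish: 21 − 20 = +1 weeks.

1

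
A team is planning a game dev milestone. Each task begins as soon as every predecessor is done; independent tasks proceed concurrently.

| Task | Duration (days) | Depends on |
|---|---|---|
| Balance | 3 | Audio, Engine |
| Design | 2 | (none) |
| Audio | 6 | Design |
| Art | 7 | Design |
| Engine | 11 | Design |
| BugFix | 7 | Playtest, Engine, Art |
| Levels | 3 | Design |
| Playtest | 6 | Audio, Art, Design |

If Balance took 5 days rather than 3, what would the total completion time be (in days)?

The binding path is Design→Art→Playtest→BugFix = 2+7+6+7 = 22; finish at 22 days.
Balance is off the critical path — its longest chain is 16 days, giving 6 of slack.
No other chain overtakes it, so the finish is 22 days.

22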